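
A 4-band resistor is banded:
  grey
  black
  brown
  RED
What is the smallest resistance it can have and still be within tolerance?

Grey → 8 (first significant figure)
Black → 0 (second significant figure)
Brown → ×10 multiplier
Red → ±2% tolerance
80 × 10 = 800 Ω
Smallest = 800 × (1 − 2/100) = 784 Ω.

784 Ω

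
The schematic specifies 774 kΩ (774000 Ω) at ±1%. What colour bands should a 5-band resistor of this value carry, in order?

774000 Ω = 774 × 10^3.
7 → violet
7 → violet
4 → yellow
Multiplier 10^3 → orange.
±1% tolerance → brown.

violet, violet, yellow, orange, brown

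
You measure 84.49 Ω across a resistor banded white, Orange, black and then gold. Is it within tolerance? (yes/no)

White → 9 (first significant figure)
Orange → 3 (second significant figure)
Black → ×1 multiplier
Gold → ±5% tolerance
93 × 1 = 93 Ω
Allowed range: 88.35 Ω to 97.65 Ω.
84.49 Ω lies outside that range.

no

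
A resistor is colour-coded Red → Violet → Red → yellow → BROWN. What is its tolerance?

The last band, brown, is the tolerance band.
Brown corresponds to ±1%.

±1%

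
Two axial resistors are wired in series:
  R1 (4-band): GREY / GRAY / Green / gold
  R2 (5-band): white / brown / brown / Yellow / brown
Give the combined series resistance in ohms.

17910000 Ω

R1: grey, grey → 88; green ×10^5 → 8800000 Ω.
R2: white, brown, brown → 911; yellow ×10^4 → 9110000 Ω.
Series: 8800000 + 9110000 = 17910000 Ω.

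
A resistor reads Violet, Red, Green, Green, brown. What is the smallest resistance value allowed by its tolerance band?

Violet → 7 (first significant figure)
Red → 2 (second significant figure)
Green → 5 (third significant figure)
Green → ×10^5 multiplier
Brown → ±1% tolerance
725 × 100000 = 72500000 Ω
Smallest = 72500000 × (1 − 1/100) = 71775000 Ω.

71775000 Ω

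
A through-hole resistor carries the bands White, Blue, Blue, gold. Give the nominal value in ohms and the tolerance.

White → 9 (first significant figure)
Blue → 6 (second significant figure)
Blue → ×10^6 multiplier
Gold → ±5% tolerance
96 × 1000000 = 96000000 Ω

96000000 Ω ±5%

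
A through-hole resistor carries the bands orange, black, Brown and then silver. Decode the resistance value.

Orange → 3 (first significant figure)
Black → 0 (second significant figure)
Brown → ×10 multiplier
30 × 10 = 300 Ω

300 Ω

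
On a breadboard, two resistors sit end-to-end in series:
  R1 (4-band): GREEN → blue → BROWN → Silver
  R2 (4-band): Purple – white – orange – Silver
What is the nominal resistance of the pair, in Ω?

79560 Ω

R1: green, blue → 56; brown ×10 → 560 Ω.
R2: violet, white → 79; orange ×10^3 → 79000 Ω.
Series: 560 + 79000 = 79560 Ω.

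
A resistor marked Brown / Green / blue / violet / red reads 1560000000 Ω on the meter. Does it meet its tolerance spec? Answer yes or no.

yes

Brown → 1 (first significant figure)
Green → 5 (second significant figure)
Blue → 6 (third significant figure)
Violet → ×10^7 multiplier
Red → ±2% tolerance
156 × 10000000 = 1560000000 Ω
Allowed range: 1528800000 Ω to 1591200000 Ω.
1560000000 Ω lies inside that range.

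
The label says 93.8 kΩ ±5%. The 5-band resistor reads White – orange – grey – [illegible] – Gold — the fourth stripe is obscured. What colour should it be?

93800 Ω = 938 × 10^2.
The fourth band is the multiplier, 10^2, which is red.

red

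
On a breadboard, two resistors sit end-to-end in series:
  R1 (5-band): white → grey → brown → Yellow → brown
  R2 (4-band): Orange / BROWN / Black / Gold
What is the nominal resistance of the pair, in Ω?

9810031 Ω

R1: white, grey, brown → 981; yellow ×10^4 → 9810000 Ω.
R2: orange, brown → 31; black ×1 → 31 Ω.
Series: 9810000 + 31 = 9810031 Ω.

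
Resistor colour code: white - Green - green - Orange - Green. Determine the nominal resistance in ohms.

White → 9 (first significant figure)
Green → 5 (second significant figure)
Green → 5 (third significant figure)
Orange → ×10^3 multiplier
955 × 1000 = 955000 Ω

955000 Ω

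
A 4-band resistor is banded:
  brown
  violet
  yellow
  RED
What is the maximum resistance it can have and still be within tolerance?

173400 Ω

Brown → 1 (first significant figure)
Violet → 7 (second significant figure)
Yellow → ×10^4 multiplier
Red → ±2% tolerance
17 × 10000 = 170000 Ω
Maximum = 170000 × (1 + 2/100) = 173400 Ω.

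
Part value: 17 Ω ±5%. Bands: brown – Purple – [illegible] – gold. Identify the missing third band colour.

17 Ω = 17 × 10^0.
The third band is the multiplier, 10^0, which is black.

black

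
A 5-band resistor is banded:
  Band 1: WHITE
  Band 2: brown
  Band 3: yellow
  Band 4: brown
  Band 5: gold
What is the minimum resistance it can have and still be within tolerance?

8683 Ω

White → 9 (first significant figure)
Brown → 1 (second significant figure)
Yellow → 4 (third significant figure)
Brown → ×10 multiplier
Gold → ±5% tolerance
914 × 10 = 9140 Ω
Minimum = 9140 × (1 − 5/100) = 8683 Ω.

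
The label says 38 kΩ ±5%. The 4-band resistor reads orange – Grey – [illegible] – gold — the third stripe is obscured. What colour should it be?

orange

38000 Ω = 38 × 10^3.
The third band is the multiplier, 10^3, which is orange.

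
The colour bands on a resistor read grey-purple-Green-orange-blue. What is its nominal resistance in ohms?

875000 Ω

Grey → 8 (first significant figure)
Violet → 7 (second significant figure)
Green → 5 (third significant figure)
Orange → ×10^3 multiplier
875 × 1000 = 875000 Ω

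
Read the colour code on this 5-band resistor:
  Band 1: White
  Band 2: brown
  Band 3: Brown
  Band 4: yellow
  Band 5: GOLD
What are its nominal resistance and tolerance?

9110000 Ω ±5%

White → 9 (first significant figure)
Brown → 1 (second significant figure)
Brown → 1 (third significant figure)
Yellow → ×10^4 multiplier
Gold → ±5% tolerance
911 × 10000 = 9110000 Ω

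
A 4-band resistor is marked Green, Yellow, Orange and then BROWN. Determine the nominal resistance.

Green → 5 (first significant figure)
Yellow → 4 (second significant figure)
Orange → ×10^3 multiplier
54 × 1000 = 54000 Ω

54000 Ω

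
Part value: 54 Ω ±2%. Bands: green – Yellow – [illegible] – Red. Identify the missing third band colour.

54 Ω = 54 × 10^0.
The third band is the multiplier, 10^0, which is black.

black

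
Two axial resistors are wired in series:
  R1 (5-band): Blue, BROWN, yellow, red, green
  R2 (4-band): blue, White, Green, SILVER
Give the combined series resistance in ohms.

6961400 Ω

R1: blue, brown, yellow → 614; red ×10^2 → 61400 Ω.
R2: blue, white → 69; green ×10^5 → 6900000 Ω.
Series: 61400 + 6900000 = 6961400 Ω.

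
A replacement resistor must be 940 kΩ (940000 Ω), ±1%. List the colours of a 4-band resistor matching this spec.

940000 Ω = 94 × 10^4.
9 → white
4 → yellow
Multiplier 10^4 → yellow.
±1% tolerance → brown.

white, yellow, yellow, brown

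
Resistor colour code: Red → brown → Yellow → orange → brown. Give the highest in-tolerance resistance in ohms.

Red → 2 (first significant figure)
Brown → 1 (second significant figure)
Yellow → 4 (third significant figure)
Orange → ×10^3 multiplier
Brown → ±1% tolerance
214 × 1000 = 214000 Ω
Highest = 214000 × (1 + 1/100) = 216140 Ω.

216140 Ω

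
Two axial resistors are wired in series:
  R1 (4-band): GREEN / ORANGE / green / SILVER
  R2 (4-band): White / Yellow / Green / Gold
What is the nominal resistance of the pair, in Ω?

R1: green, orange → 53; green ×10^5 → 5300000 Ω.
R2: white, yellow → 94; green ×10^5 → 9400000 Ω.
Series: 5300000 + 9400000 = 14700000 Ω.

14700000 Ω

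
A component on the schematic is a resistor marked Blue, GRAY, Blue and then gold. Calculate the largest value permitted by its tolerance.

Blue → 6 (first significant figure)
Grey → 8 (second significant figure)
Blue → ×10^6 multiplier
Gold → ±5% tolerance
68 × 1000000 = 68000000 Ω
Largest = 68000000 × (1 + 5/100) = 71400000 Ω.

71400000 Ω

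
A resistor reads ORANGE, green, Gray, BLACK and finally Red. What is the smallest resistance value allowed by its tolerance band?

Orange → 3 (first significant figure)
Green → 5 (second significant figure)
Grey → 8 (third significant figure)
Black → ×1 multiplier
Red → ±2% tolerance
358 × 1 = 358 Ω
Smallest = 358 × (1 − 2/100) = 350.84 Ω.

350.84 Ω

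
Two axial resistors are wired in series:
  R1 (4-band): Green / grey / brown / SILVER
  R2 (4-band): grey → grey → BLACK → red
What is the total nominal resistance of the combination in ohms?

R1: green, grey → 58; brown ×10 → 580 Ω.
R2: grey, grey → 88; black ×1 → 88 Ω.
Series: 580 + 88 = 668 Ω.

668 Ω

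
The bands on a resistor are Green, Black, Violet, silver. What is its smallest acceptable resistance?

Green → 5 (first significant figure)
Black → 0 (second significant figure)
Violet → ×10^7 multiplier
Silver → ±10% tolerance
50 × 10000000 = 500000000 Ω
Smallest = 500000000 × (1 − 10/100) = 450000000 Ω.

450000000 Ω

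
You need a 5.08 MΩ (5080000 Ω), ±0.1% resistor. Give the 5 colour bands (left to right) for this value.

5080000 Ω = 508 × 10^4.
5 → green
0 → black
8 → grey
Multiplier 10^4 → yellow.
±0.1% tolerance → violet.

green, black, grey, yellow, violet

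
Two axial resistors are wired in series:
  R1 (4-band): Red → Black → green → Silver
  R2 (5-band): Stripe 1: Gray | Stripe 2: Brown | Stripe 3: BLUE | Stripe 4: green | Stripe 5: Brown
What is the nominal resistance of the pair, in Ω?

R1: red, black → 20; green ×10^5 → 2000000 Ω.
R2: grey, brown, blue → 816; green ×10^5 → 81600000 Ω.
Series: 2000000 + 81600000 = 83600000 Ω.

83600000 Ω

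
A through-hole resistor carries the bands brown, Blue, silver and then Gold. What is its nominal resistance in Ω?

Brown → 1 (first significant figure)
Blue → 6 (second significant figure)
Silver → ×0.01 multiplier
16 × 0.01 = 0.16 Ω

0.16 Ω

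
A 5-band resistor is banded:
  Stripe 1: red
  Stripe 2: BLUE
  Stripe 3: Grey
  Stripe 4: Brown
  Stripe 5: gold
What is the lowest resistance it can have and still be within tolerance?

2546 Ω

Red → 2 (first significant figure)
Blue → 6 (second significant figure)
Grey → 8 (third significant figure)
Brown → ×10 multiplier
Gold → ±5% tolerance
268 × 10 = 2680 Ω
Lowest = 2680 × (1 − 5/100) = 2546 Ω.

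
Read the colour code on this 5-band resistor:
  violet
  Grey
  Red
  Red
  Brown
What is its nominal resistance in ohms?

Violet → 7 (first significant figure)
Grey → 8 (second significant figure)
Red → 2 (third significant figure)
Red → ×10^2 multiplier
782 × 100 = 78200 Ω

78200 Ω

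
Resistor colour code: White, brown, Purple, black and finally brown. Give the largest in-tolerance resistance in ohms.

White → 9 (first significant figure)
Brown → 1 (second significant figure)
Violet → 7 (third significant figure)
Black → ×1 multiplier
Brown → ±1% tolerance
917 × 1 = 917 Ω
Largest = 917 × (1 + 1/100) = 926.17 Ω.

926.17 Ω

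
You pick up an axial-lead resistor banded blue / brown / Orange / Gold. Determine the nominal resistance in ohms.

61000 Ω

Blue → 6 (first significant figure)
Brown → 1 (second significant figure)
Orange → ×10^3 multiplier
61 × 1000 = 61000 Ω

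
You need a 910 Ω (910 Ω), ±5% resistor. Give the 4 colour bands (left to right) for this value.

910 Ω = 91 × 10^1.
9 → white
1 → brown
Multiplier 10^1 → brown.
±5% tolerance → gold.

white, brown, brown, gold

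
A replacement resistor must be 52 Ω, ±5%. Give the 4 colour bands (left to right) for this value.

green, red, black, gold

52 Ω = 52 × 10^0.
5 → green
2 → red
Multiplier 10^0 → black.
±5% tolerance → gold.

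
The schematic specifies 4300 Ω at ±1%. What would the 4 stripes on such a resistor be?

4300 Ω = 43 × 10^2.
4 → yellow
3 → orange
Multiplier 10^2 → red.
±1% tolerance → brown.

yellow, orange, red, brown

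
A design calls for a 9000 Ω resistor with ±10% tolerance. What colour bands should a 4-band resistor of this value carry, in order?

9000 Ω = 90 × 10^2.
9 → white
0 → black
Multiplier 10^2 → red.
±10% tolerance → silver.

white, black, red, silver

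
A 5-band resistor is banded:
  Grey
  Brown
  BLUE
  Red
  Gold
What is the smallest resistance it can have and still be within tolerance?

Grey → 8 (first significant figure)
Brown → 1 (second significant figure)
Blue → 6 (third significant figure)
Red → ×10^2 multiplier
Gold → ±5% tolerance
816 × 100 = 81600 Ω
Smallest = 81600 × (1 − 5/100) = 77520 Ω.

77520 Ω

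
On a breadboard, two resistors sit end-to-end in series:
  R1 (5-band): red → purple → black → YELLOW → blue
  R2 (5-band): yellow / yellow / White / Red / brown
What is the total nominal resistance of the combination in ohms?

2744900 Ω

R1: red, violet, black → 270; yellow ×10^4 → 2700000 Ω.
R2: yellow, yellow, white → 449; red ×10^2 → 44900 Ω.
Series: 2700000 + 44900 = 2744900 Ω.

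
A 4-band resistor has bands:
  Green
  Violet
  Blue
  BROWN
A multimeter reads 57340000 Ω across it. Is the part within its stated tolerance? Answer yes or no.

yes

Green → 5 (first significant figure)
Violet → 7 (second significant figure)
Blue → ×10^6 multiplier
Brown → ±1% tolerance
57 × 1000000 = 57000000 Ω
Allowed range: 56430000 Ω to 57570000 Ω.
57340000 Ω lies inside that range.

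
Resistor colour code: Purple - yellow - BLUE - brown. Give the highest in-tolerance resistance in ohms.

74740000 Ω

Violet → 7 (first significant figure)
Yellow → 4 (second significant figure)
Blue → ×10^6 multiplier
Brown → ±1% tolerance
74 × 1000000 = 74000000 Ω
Highest = 74000000 × (1 + 1/100) = 74740000 Ω.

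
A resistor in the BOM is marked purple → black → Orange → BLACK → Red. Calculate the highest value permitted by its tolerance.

Violet → 7 (first significant figure)
Black → 0 (second significant figure)
Orange → 3 (third significant figure)
Black → ×1 multiplier
Red → ±2% tolerance
703 × 1 = 703 Ω
Highest = 703 × (1 + 2/100) = 717.06 Ω.

717.06 Ω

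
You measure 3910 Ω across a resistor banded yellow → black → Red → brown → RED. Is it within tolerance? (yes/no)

no

Yellow → 4 (first significant figure)
Black → 0 (second significant figure)
Red → 2 (third significant figure)
Brown → ×10 multiplier
Red → ±2% tolerance
402 × 10 = 4020 Ω
Allowed range: 3939.6 Ω to 4100.4 Ω.
3910 Ω lies outside that range.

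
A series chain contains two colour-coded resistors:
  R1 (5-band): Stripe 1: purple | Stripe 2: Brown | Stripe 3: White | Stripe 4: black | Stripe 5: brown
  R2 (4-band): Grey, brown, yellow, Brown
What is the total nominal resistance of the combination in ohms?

R1: violet, brown, white → 719; black ×1 → 719 Ω.
R2: grey, brown → 81; yellow ×10^4 → 810000 Ω.
Series: 719 + 810000 = 810719 Ω.

810719 Ω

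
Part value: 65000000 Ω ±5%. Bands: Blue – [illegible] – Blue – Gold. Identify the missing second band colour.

65000000 Ω = 65 × 10^6.
The second band gives digit 5 of the significand, and 5 is green.

green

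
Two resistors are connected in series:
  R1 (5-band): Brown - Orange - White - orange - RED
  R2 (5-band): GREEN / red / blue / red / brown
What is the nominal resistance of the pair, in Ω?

R1: brown, orange, white → 139; orange ×10^3 → 139000 Ω.
R2: green, red, blue → 526; red ×10^2 → 52600 Ω.
Series: 139000 + 52600 = 191600 Ω.

191600 Ω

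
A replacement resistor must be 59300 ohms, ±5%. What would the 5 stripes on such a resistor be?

green, white, orange, red, gold

59300 Ω = 593 × 10^2.
5 → green
9 → white
3 → orange
Multiplier 10^2 → red.
±5% tolerance → gold.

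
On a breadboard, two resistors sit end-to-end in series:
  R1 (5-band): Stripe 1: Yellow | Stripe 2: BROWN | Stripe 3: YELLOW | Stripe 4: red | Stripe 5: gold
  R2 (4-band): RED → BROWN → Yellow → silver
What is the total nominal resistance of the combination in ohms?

R1: yellow, brown, yellow → 414; red ×10^2 → 41400 Ω.
R2: red, brown → 21; yellow ×10^4 → 210000 Ω.
Series: 41400 + 210000 = 251400 Ω.

251400 Ω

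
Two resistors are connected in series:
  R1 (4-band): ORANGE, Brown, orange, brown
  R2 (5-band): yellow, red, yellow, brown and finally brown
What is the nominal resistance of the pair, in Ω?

35240 Ω

R1: orange, brown → 31; orange ×10^3 → 31000 Ω.
R2: yellow, red, yellow → 424; brown ×10 → 4240 Ω.
Series: 31000 + 4240 = 35240 Ω.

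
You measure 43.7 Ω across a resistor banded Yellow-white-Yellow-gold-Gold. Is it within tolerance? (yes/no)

no

Yellow → 4 (first significant figure)
White → 9 (second significant figure)
Yellow → 4 (third significant figure)
Gold → ×0.1 multiplier
Gold → ±5% tolerance
494 × 0.1 = 49.4 Ω
Allowed range: 46.93 Ω to 51.87 Ω.
43.7 Ω lies outside that range.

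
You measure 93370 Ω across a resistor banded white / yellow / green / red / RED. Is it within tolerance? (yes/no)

White → 9 (first significant figure)
Yellow → 4 (second significant figure)
Green → 5 (third significant figure)
Red → ×10^2 multiplier
Red → ±2% tolerance
945 × 100 = 94500 Ω
Allowed range: 92610 Ω to 96390 Ω.
93370 Ω lies inside that range.

yes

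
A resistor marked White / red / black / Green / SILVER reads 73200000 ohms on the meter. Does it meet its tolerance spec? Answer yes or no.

White → 9 (first significant figure)
Red → 2 (second significant figure)
Black → 0 (third significant figure)
Green → ×10^5 multiplier
Silver → ±10% tolerance
920 × 100000 = 92000000 Ω
Allowed range: 82800000 Ω to 101200000 Ω.
73200000 ohms lies outside that range.

no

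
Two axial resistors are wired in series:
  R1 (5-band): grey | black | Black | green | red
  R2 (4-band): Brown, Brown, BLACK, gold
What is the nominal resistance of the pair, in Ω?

R1: grey, black, black → 800; green ×10^5 → 80000000 Ω.
R2: brown, brown → 11; black ×1 → 11 Ω.
Series: 80000000 + 11 = 80000011 Ω.

80000011 Ω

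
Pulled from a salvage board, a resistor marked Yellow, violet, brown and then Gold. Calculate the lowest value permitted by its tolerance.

446.5 Ω

Yellow → 4 (first significant figure)
Violet → 7 (second significant figure)
Brown → ×10 multiplier
Gold → ±5% tolerance
47 × 10 = 470 Ω
Lowest = 470 × (1 − 5/100) = 446.5 Ω.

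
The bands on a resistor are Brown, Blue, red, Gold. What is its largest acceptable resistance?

1680 Ω

Brown → 1 (first significant figure)
Blue → 6 (second significant figure)
Red → ×10^2 multiplier
Gold → ±5% tolerance
16 × 100 = 1600 Ω
Largest = 1600 × (1 + 5/100) = 1680 Ω.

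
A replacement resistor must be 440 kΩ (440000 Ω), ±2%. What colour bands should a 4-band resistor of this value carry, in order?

yellow, yellow, yellow, red

440000 Ω = 44 × 10^4.
4 → yellow
4 → yellow
Multiplier 10^4 → yellow.
±2% tolerance → red.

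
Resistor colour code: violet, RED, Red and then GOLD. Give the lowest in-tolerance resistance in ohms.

Violet → 7 (first significant figure)
Red → 2 (second significant figure)
Red → ×10^2 multiplier
Gold → ±5% tolerance
72 × 100 = 7200 Ω
Lowest = 7200 × (1 − 5/100) = 6840 Ω.

6840 Ω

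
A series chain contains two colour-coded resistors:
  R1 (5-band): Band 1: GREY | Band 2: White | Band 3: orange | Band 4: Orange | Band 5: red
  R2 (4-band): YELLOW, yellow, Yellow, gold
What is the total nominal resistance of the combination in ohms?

R1: grey, white, orange → 893; orange ×10^3 → 893000 Ω.
R2: yellow, yellow → 44; yellow ×10^4 → 440000 Ω.
Series: 893000 + 440000 = 1333000 Ω.

1333000 Ω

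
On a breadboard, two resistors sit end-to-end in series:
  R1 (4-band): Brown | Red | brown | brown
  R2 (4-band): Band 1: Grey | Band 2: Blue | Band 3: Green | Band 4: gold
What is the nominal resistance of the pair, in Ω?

R1: brown, red → 12; brown ×10 → 120 Ω.
R2: grey, blue → 86; green ×10^5 → 8600000 Ω.
Series: 120 + 8600000 = 8600120 Ω.

8600120 Ω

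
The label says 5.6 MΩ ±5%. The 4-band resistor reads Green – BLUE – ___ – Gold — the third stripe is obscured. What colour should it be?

green

5600000 Ω = 56 × 10^5.
The third band is the multiplier, 10^5, which is green.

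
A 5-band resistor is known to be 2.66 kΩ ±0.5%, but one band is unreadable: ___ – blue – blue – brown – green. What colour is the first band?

2660 Ω = 266 × 10^1.
The first band gives digit 2 of the significand, and 2 is red.

red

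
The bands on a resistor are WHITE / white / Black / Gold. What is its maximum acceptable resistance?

White → 9 (first significant figure)
White → 9 (second significant figure)
Black → ×1 multiplier
Gold → ±5% tolerance
99 × 1 = 99 Ω
Maximum = 99 × (1 + 5/100) = 103.95 Ω.

103.95 Ω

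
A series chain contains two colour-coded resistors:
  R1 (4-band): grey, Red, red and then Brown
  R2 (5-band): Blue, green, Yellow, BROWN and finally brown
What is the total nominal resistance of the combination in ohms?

R1: grey, red → 82; red ×10^2 → 8200 Ω.
R2: blue, green, yellow → 654; brown ×10 → 6540 Ω.
Series: 8200 + 6540 = 14740 Ω.

14740 Ω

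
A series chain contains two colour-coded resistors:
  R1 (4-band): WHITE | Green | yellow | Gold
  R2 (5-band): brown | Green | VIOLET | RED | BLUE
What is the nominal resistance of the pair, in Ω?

965700 Ω

R1: white, green → 95; yellow ×10^4 → 950000 Ω.
R2: brown, green, violet → 157; red ×10^2 → 15700 Ω.
Series: 950000 + 15700 = 965700 Ω.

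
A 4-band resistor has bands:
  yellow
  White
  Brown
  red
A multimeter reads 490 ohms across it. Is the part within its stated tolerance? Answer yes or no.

Yellow → 4 (first significant figure)
White → 9 (second significant figure)
Brown → ×10 multiplier
Red → ±2% tolerance
49 × 10 = 490 Ω
Allowed range: 480.2 Ω to 499.8 Ω.
490 ohms lies inside that range.

yes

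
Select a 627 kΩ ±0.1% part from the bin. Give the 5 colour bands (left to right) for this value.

blue, red, violet, orange, violet

627000 Ω = 627 × 10^3.
6 → blue
2 → red
7 → violet
Multiplier 10^3 → orange.
±0.1% tolerance → violet.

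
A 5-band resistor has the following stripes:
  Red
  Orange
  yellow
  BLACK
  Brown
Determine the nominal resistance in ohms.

234 Ω

Red → 2 (first significant figure)
Orange → 3 (second significant figure)
Yellow → 4 (third significant figure)
Black → ×1 multiplier
234 × 1 = 234 Ω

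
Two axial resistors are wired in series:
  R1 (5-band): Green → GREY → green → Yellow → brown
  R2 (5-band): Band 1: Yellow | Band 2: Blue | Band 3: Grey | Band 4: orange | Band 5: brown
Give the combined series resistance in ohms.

R1: green, grey, green → 585; yellow ×10^4 → 5850000 Ω.
R2: yellow, blue, grey → 468; orange ×10^3 → 468000 Ω.
Series: 5850000 + 468000 = 6318000 Ω.

6318000 Ω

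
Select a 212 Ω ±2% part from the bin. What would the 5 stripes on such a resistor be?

red, brown, red, black, red

212 Ω = 212 × 10^0.
2 → red
1 → brown
2 → red
Multiplier 10^0 → black.
±2% tolerance → red.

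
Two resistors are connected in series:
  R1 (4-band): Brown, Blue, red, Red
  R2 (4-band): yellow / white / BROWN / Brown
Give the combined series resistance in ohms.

2090 Ω

R1: brown, blue → 16; red ×10^2 → 1600 Ω.
R2: yellow, white → 49; brown ×10 → 490 Ω.
Series: 1600 + 490 = 2090 Ω.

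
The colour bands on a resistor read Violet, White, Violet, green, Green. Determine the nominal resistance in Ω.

Violet → 7 (first significant figure)
White → 9 (second significant figure)
Violet → 7 (third significant figure)
Green → ×10^5 multiplier
797 × 100000 = 79700000 Ω

79700000 Ω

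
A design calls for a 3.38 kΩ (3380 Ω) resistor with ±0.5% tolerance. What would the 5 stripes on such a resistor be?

orange, orange, grey, brown, green

3380 Ω = 338 × 10^1.
3 → orange
3 → orange
8 → grey
Multiplier 10^1 → brown.
±0.5% tolerance → green.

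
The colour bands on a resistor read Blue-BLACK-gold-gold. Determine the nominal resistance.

6 Ω

Blue → 6 (first significant figure)
Black → 0 (second significant figure)
Gold → ×0.1 multiplier
60 × 0.1 = 6 Ω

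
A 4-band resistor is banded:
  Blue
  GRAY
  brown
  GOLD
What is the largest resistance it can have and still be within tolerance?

714 Ω

Blue → 6 (first significant figure)
Grey → 8 (second significant figure)
Brown → ×10 multiplier
Gold → ±5% tolerance
68 × 10 = 680 Ω
Largest = 680 × (1 + 5/100) = 714 Ω.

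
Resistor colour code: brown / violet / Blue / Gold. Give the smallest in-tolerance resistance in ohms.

Brown → 1 (first significant figure)
Violet → 7 (second significant figure)
Blue → ×10^6 multiplier
Gold → ±5% tolerance
17 × 1000000 = 17000000 Ω
Smallest = 17000000 × (1 − 5/100) = 16150000 Ω.

16150000 Ω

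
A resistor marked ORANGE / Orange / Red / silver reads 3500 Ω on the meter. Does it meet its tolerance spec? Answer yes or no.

Orange → 3 (first significant figure)
Orange → 3 (second significant figure)
Red → ×10^2 multiplier
Silver → ±10% tolerance
33 × 100 = 3300 Ω
Allowed range: 2970 Ω to 3630 Ω.
3500 Ω lies inside that range.

yes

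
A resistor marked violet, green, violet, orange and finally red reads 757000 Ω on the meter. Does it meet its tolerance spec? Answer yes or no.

Violet → 7 (first significant figure)
Green → 5 (second significant figure)
Violet → 7 (third significant figure)
Orange → ×10^3 multiplier
Red → ±2% tolerance
757 × 1000 = 757000 Ω
Allowed range: 741860 Ω to 772140 Ω.
757000 Ω lies inside that range.

yes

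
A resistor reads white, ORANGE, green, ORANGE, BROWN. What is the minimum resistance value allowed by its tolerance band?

925650 Ω

White → 9 (first significant figure)
Orange → 3 (second significant figure)
Green → 5 (third significant figure)
Orange → ×10^3 multiplier
Brown → ±1% tolerance
935 × 1000 = 935000 Ω
Minimum = 935000 × (1 − 1/100) = 925650 Ω.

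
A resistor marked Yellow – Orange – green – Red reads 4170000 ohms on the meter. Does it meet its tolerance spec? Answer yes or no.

Yellow → 4 (first significant figure)
Orange → 3 (second significant figure)
Green → ×10^5 multiplier
Red → ±2% tolerance
43 × 100000 = 4300000 Ω
Allowed range: 4214000 Ω to 4386000 Ω.
4170000 ohms lies outside that range.

no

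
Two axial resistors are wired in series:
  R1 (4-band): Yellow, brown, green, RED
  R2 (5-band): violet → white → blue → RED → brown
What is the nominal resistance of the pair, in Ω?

4179600 Ω

R1: yellow, brown → 41; green ×10^5 → 4100000 Ω.
R2: violet, white, blue → 796; red ×10^2 → 79600 Ω.
Series: 4100000 + 79600 = 4179600 Ω.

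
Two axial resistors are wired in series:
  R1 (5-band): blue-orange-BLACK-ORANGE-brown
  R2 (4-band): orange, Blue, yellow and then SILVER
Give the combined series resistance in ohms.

990000 Ω

R1: blue, orange, black → 630; orange ×10^3 → 630000 Ω.
R2: orange, blue → 36; yellow ×10^4 → 360000 Ω.
Series: 630000 + 360000 = 990000 Ω.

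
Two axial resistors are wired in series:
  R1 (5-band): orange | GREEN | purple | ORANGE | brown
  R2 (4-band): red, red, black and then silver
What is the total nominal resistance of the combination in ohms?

R1: orange, green, violet → 357; orange ×10^3 → 357000 Ω.
R2: red, red → 22; black ×1 → 22 Ω.
Series: 357000 + 22 = 357022 Ω.

357022 Ω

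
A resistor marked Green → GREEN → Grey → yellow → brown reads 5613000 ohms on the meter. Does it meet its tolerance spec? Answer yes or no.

yes

Green → 5 (first significant figure)
Green → 5 (second significant figure)
Grey → 8 (third significant figure)
Yellow → ×10^4 multiplier
Brown → ±1% tolerance
558 × 10000 = 5580000 Ω
Allowed range: 5524200 Ω to 5635800 Ω.
5613000 ohms lies inside that range.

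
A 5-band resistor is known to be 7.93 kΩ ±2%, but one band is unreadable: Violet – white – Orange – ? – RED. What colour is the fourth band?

brown

7930 Ω = 793 × 10^1.
The fourth band is the multiplier, 10^1, which is brown.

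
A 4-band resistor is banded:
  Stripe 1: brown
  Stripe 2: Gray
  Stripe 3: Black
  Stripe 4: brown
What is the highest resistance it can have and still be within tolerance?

Brown → 1 (first significant figure)
Grey → 8 (second significant figure)
Black → ×1 multiplier
Brown → ±1% tolerance
18 × 1 = 18 Ω
Highest = 18 × (1 + 1/100) = 18.18 Ω.

18.18 Ω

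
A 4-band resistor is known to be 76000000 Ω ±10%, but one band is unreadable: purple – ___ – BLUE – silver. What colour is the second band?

blue

76000000 Ω = 76 × 10^6.
The second band gives digit 6 of the significand, and 6 is blue.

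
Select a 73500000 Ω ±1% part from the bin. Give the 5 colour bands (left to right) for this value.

violet, orange, green, green, brown

73500000 Ω = 735 × 10^5.
7 → violet
3 → orange
5 → green
Multiplier 10^5 → green.
±1% tolerance → brown.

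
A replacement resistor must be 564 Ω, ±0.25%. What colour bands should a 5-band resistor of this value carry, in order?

green, blue, yellow, black, blue

564 Ω = 564 × 10^0.
5 → green
6 → blue
4 → yellow
Multiplier 10^0 → black.
±0.25% tolerance → blue.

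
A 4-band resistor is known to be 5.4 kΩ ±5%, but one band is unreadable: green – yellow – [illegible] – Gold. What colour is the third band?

red

5400 Ω = 54 × 10^2.
The third band is the multiplier, 10^2, which is red.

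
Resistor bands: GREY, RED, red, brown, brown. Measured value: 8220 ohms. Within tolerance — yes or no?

yes

Grey → 8 (first significant figure)
Red → 2 (second significant figure)
Red → 2 (third significant figure)
Brown → ×10 multiplier
Brown → ±1% tolerance
822 × 10 = 8220 Ω
Allowed range: 8137.8 Ω to 8302.2 Ω.
8220 ohms lies inside that range.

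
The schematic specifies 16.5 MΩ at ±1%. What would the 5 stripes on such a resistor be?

brown, blue, green, green, brown

16500000 Ω = 165 × 10^5.
1 → brown
6 → blue
5 → green
Multiplier 10^5 → green.
±1% tolerance → brown.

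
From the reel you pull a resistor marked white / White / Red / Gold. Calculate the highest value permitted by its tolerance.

White → 9 (first significant figure)
White → 9 (second significant figure)
Red → ×10^2 multiplier
Gold → ±5% tolerance
99 × 100 = 9900 Ω
Highest = 9900 × (1 + 5/100) = 10395 Ω.

10395 Ω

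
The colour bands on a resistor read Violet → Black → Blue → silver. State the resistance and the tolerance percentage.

Violet → 7 (first significant figure)
Black → 0 (second significant figure)
Blue → ×10^6 multiplier
Silver → ±10% tolerance
70 × 1000000 = 70000000 Ω

70000000 Ω ±10%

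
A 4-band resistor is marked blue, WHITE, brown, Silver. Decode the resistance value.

690 Ω

Blue → 6 (first significant figure)
White → 9 (second significant figure)
Brown → ×10 multiplier
69 × 10 = 690 Ω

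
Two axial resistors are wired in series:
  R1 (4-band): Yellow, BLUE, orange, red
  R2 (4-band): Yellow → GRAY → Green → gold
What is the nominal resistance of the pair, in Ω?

R1: yellow, blue → 46; orange ×10^3 → 46000 Ω.
R2: yellow, grey → 48; green ×10^5 → 4800000 Ω.
Series: 46000 + 4800000 = 4846000 Ω.

4846000 Ω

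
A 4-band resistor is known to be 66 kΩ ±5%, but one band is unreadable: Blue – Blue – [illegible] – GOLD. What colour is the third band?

66000 Ω = 66 × 10^3.
The third band is the multiplier, 10^3, which is orange.

orange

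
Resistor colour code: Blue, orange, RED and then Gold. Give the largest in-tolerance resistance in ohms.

6615 Ω

Blue → 6 (first significant figure)
Orange → 3 (second significant figure)
Red → ×10^2 multiplier
Gold → ±5% tolerance
63 × 100 = 6300 Ω
Largest = 6300 × (1 + 5/100) = 6615 Ω.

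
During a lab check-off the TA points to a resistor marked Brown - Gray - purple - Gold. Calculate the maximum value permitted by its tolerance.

Brown → 1 (first significant figure)
Grey → 8 (second significant figure)
Violet → ×10^7 multiplier
Gold → ±5% tolerance
18 × 10000000 = 180000000 Ω
Maximum = 180000000 × (1 + 5/100) = 189000000 Ω.

189000000 Ω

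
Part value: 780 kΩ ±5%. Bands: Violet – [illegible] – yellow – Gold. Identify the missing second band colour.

grey

780000 Ω = 78 × 10^4.
The second band gives digit 8 of the significand, and 8 is grey.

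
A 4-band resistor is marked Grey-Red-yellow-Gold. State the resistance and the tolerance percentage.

820000 Ω ±5%

Grey → 8 (first significant figure)
Red → 2 (second significant figure)
Yellow → ×10^4 multiplier
Gold → ±5% tolerance
82 × 10000 = 820000 Ω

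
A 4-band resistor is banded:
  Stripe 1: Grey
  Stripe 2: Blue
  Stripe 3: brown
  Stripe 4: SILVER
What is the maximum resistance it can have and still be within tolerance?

Grey → 8 (first significant figure)
Blue → 6 (second significant figure)
Brown → ×10 multiplier
Silver → ±10% tolerance
86 × 10 = 860 Ω
Maximum = 860 × (1 + 10/100) = 946 Ω.

946 Ω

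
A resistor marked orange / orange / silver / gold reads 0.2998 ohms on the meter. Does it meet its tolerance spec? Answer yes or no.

no

Orange → 3 (first significant figure)
Orange → 3 (second significant figure)
Silver → ×0.01 multiplier
Gold → ±5% tolerance
33 × 0.01 = 0.33 Ω
Allowed range: 0.3135 Ω to 0.3465 Ω.
0.2998 ohms lies outside that range.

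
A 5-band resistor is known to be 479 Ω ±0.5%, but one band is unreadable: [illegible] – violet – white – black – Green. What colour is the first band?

yellow

479 Ω = 479 × 10^0.
The first band gives digit 4 of the significand, and 4 is yellow.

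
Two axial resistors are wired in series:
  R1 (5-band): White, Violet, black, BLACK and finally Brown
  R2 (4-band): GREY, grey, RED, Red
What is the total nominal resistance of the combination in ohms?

R1: white, violet, black → 970; black ×1 → 970 Ω.
R2: grey, grey → 88; red ×10^2 → 8800 Ω.
Series: 970 + 8800 = 9770 Ω.

9770 Ω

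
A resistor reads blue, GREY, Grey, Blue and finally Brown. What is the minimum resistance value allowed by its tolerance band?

681120000 Ω

Blue → 6 (first significant figure)
Grey → 8 (second significant figure)
Grey → 8 (third significant figure)
Blue → ×10^6 multiplier
Brown → ±1% tolerance
688 × 1000000 = 688000000 Ω
Minimum = 688000000 × (1 − 1/100) = 681120000 Ω.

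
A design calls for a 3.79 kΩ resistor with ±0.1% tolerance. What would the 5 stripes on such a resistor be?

3790 Ω = 379 × 10^1.
3 → orange
7 → violet
9 → white
Multiplier 10^1 → brown.
±0.1% tolerance → violet.

orange, violet, white, brown, violet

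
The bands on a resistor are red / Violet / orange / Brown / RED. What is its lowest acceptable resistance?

2675.4 Ω

Red → 2 (first significant figure)
Violet → 7 (second significant figure)
Orange → 3 (third significant figure)
Brown → ×10 multiplier
Red → ±2% tolerance
273 × 10 = 2730 Ω
Lowest = 2730 × (1 − 2/100) = 2675.4 Ω.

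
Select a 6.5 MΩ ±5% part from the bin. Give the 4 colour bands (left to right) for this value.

6500000 Ω = 65 × 10^5.
6 → blue
5 → green
Multiplier 10^5 → green.
±5% tolerance → gold.

blue, green, green, gold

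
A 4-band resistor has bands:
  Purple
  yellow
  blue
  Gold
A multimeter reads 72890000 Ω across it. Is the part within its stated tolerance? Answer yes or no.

yes

Violet → 7 (first significant figure)
Yellow → 4 (second significant figure)
Blue → ×10^6 multiplier
Gold → ±5% tolerance
74 × 1000000 = 74000000 Ω
Allowed range: 70300000 Ω to 77700000 Ω.
72890000 Ω lies inside that range.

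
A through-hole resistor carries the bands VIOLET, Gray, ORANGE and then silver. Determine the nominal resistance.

78000 Ω

Violet → 7 (first significant figure)
Grey → 8 (second significant figure)
Orange → ×10^3 multiplier
78 × 1000 = 78000 Ω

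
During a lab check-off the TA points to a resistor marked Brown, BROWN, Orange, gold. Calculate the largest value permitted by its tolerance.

11550 Ω

Brown → 1 (first significant figure)
Brown → 1 (second significant figure)
Orange → ×10^3 multiplier
Gold → ±5% tolerance
11 × 1000 = 11000 Ω
Largest = 11000 × (1 + 5/100) = 11550 Ω.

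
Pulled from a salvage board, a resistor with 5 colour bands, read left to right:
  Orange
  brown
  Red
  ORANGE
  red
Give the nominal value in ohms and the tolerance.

312000 Ω ±2%

Orange → 3 (first significant figure)
Brown → 1 (second significant figure)
Red → 2 (third significant figure)
Orange → ×10^3 multiplier
Red → ±2% tolerance
312 × 1000 = 312000 Ω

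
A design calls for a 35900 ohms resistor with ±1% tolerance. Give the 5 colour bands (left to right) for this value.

orange, green, white, red, brown

35900 Ω = 359 × 10^2.
3 → orange
5 → green
9 → white
Multiplier 10^2 → red.
±1% tolerance → brown.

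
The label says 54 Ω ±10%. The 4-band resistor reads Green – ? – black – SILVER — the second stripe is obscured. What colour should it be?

54 Ω = 54 × 10^0.
The second band gives digit 4 of the significand, and 4 is yellow.

yellow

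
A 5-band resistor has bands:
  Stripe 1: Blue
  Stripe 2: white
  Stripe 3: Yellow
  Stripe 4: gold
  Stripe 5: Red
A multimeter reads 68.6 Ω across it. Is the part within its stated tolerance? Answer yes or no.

Blue → 6 (first significant figure)
White → 9 (second significant figure)
Yellow → 4 (third significant figure)
Gold → ×0.1 multiplier
Red → ±2% tolerance
694 × 0.1 = 69.4 Ω
Allowed range: 68.012 Ω to 70.788 Ω.
68.6 Ω lies inside that range.

yes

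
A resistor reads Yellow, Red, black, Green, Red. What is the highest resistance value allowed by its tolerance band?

42840000 Ω

Yellow → 4 (first significant figure)
Red → 2 (second significant figure)
Black → 0 (third significant figure)
Green → ×10^5 multiplier
Red → ±2% tolerance
420 × 100000 = 42000000 Ω
Highest = 42000000 × (1 + 2/100) = 42840000 Ω.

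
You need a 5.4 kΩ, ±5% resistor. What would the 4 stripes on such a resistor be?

5400 Ω = 54 × 10^2.
5 → green
4 → yellow
Multiplier 10^2 → red.
±5% tolerance → gold.

green, yellow, red, gold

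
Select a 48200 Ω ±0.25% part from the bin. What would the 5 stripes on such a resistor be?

yellow, grey, red, red, blue

48200 Ω = 482 × 10^2.
4 → yellow
8 → grey
2 → red
Multiplier 10^2 → red.
±0.25% tolerance → blue.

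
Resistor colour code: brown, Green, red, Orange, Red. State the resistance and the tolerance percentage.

152000 Ω ±2%

Brown → 1 (first significant figure)
Green → 5 (second significant figure)
Red → 2 (third significant figure)
Orange → ×10^3 multiplier
Red → ±2% tolerance
152 × 1000 = 152000 Ω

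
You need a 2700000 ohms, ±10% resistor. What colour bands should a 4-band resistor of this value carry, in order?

red, violet, green, silver

2700000 Ω = 27 × 10^5.
2 → red
7 → violet
Multiplier 10^5 → green.
±10% tolerance → silver.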